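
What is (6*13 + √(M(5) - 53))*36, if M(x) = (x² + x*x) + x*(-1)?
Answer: 2808 + 72*I*√2 ≈ 2808.0 + 101.82*I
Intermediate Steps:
M(x) = -x + 2*x² (M(x) = (x² + x²) - x = 2*x² - x = -x + 2*x²)
(6*13 + √(M(5) - 53))*36 = (6*13 + √(5*(-1 + 2*5) - 53))*36 = (78 + √(5*(-1 + 10) - 53))*36 = (78 + √(5*9 - 53))*36 = (78 + √(45 - 53))*36 = (78 + √(-8))*36 = (78 + 2*I*√2)*36 = 2808 + 72*I*√2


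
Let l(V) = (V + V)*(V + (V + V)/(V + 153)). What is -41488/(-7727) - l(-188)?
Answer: -18023351728/270445 ≈ -66643.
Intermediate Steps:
l(V) = 2*V*(V + 2*V/(153 + V)) (l(V) = (2*V)*(V + (2*V)/(153 + V)) = (2*V)*(V + 2*V/(153 + V)) = 2*V*(V + 2*V/(153 + V)))
-41488/(-7727) - l(-188) = -41488/(-7727) - 2*(-188)**2*(155 - 188)/(153 - 188) = -41488*(-1/7727) - 2*35344*(-33)/(-35) = 41488/7727 - 2*35344*(-1)*(-33)/35 = 41488/7727 - 1*2332704/35 = 41488/7727 - 2332704/35 = -18023351728/270445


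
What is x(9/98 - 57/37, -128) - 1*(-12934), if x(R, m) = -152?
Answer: 12782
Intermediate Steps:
x(9/98 - 57/37, -128) - 1*(-12934) = -152 - 1*(-12934) = -152 + 12934 = 12782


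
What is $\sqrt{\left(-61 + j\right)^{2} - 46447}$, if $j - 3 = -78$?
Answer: $11 i \sqrt{231} \approx 167.19 i$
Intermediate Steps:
$j = -75$ ($j = 3 - 78 = -75$)
$\sqrt{\left(-61 + j\right)^{2} - 46447} = \sqrt{\left(-61 - 75\right)^{2} - 46447} = \sqrt{\left(-136\right)^{2} - 46447} = \sqrt{18496 - 46447} = \sqrt{-27951} = 11 i \sqrt{231}$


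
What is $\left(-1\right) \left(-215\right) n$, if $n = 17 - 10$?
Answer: $1505$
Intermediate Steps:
$n = 7$
$\left(-1\right) \left(-215\right) n = \left(-1\right) \left(-215\right) 7 = 215 \cdot 7 = 1505$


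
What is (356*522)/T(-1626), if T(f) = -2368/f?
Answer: 18885177/148 ≈ 1.2760e+5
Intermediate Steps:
(356*522)/T(-1626) = (356*522)/((-2368/(-1626))) = 185832/((-2368*(-1/1626))) = 185832/(1184/813) = 185832*(813/1184) = 18885177/148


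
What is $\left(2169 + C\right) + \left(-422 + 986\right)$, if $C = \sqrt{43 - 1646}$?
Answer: $2733 + i \sqrt{1603} \approx 2733.0 + 40.037 i$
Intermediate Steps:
$C = i \sqrt{1603}$ ($C = \sqrt{-1603} = i \sqrt{1603} \approx 40.037 i$)
$\left(2169 + C\right) + \left(-422 + 986\right) = \left(2169 + i \sqrt{1603}\right) + \left(-422 + 986\right) = \left(2169 + i \sqrt{1603}\right) + 564 = 2733 + i \sqrt{1603}$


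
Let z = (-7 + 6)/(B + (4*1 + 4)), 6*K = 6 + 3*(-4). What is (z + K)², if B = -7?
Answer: 4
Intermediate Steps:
K = -1 (K = (6 + 3*(-4))/6 = (6 - 12)/6 = (⅙)*(-6) = -1)
z = -1 (z = (-7 + 6)/(-7 + (4*1 + 4)) = -1/(-7 + (4 + 4)) = -1/(-7 + 8) = -1/1 = -1*1 = -1)
(z + K)² = (-1 - 1)² = (-2)² = 4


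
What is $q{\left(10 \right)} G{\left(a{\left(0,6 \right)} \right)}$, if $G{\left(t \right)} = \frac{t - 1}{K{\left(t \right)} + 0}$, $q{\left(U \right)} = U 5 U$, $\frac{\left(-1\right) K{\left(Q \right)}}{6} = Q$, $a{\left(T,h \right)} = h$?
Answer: $- \frac{625}{9} \approx -69.444$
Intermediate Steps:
$K{\left(Q \right)} = - 6 Q$
$q{\left(U \right)} = 5 U^{2}$ ($q{\left(U \right)} = 5 U U = 5 U^{2}$)
$G{\left(t \right)} = - \frac{-1 + t}{6 t}$ ($G{\left(t \right)} = \frac{t - 1}{- 6 t + 0} = \frac{-1 + t}{\left(-6\right) t} = \left(-1 + t\right) \left(- \frac{1}{6 t}\right) = - \frac{-1 + t}{6 t}$)
$q{\left(10 \right)} G{\left(a{\left(0,6 \right)} \right)} = 5 \cdot 10^{2} \frac{1 - 6}{6 \cdot 6} = 5 \cdot 100 \cdot \frac{1}{6} \cdot \frac{1}{6} \left(1 - 6\right) = 500 \cdot \frac{1}{6} \cdot \frac{1}{6} \left(-5\right) = 500 \left(- \frac{5}{36}\right) = - \frac{625}{9}$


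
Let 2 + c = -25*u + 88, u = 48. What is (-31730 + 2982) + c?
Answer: -29862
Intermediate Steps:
c = -1114 (c = -2 + (-25*48 + 88) = -2 + (-1200 + 88) = -2 - 1112 = -1114)
(-31730 + 2982) + c = (-31730 + 2982) - 1114 = -28748 - 1114 = -29862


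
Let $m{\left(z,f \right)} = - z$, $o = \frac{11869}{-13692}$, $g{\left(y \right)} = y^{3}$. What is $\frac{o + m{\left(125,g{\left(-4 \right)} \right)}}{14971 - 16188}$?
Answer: $\frac{1723369}{16663164} \approx 0.10342$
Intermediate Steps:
$o = - \frac{11869}{13692}$ ($o = 11869 \left(- \frac{1}{13692}\right) = - \frac{11869}{13692} \approx -0.86686$)
$\frac{o + m{\left(125,g{\left(-4 \right)} \right)}}{14971 - 16188} = \frac{- \frac{11869}{13692} - 125}{14971 - 16188} = \frac{- \frac{11869}{13692} - 125}{-1217} = \left(- \frac{1723369}{13692}\right) \left(- \frac{1}{1217}\right) = \frac{1723369}{16663164}$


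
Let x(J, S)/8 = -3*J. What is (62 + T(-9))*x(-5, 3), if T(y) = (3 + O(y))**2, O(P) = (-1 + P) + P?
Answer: 38160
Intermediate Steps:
O(P) = -1 + 2*P
T(y) = (2 + 2*y)**2 (T(y) = (3 + (-1 + 2*y))**2 = (2 + 2*y)**2)
x(J, S) = -24*J (x(J, S) = 8*(-3*J) = -24*J)
(62 + T(-9))*x(-5, 3) = (62 + 4*(1 - 9)**2)*(-24*(-5)) = (62 + 4*(-8)**2)*120 = (62 + 4*64)*120 = (62 + 256)*120 = 318*120 = 38160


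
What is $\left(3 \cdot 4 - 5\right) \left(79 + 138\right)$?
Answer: $1519$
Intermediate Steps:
$\left(3 \cdot 4 - 5\right) \left(79 + 138\right) = \left(12 - 5\right) 217 = 7 \cdot 217 = 1519$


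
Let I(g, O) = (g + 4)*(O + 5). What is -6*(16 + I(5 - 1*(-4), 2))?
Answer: -642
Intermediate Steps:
I(g, O) = (4 + g)*(5 + O)
-6*(16 + I(5 - 1*(-4), 2)) = -6*(16 + (20 + 4*2 + 5*(5 - 1*(-4)) + 2*(5 - 1*(-4)))) = -6*(16 + (20 + 8 + 5*(5 + 4) + 2*(5 + 4))) = -6*(16 + (20 + 8 + 5*9 + 2*9)) = -6*(16 + (20 + 8 + 45 + 18)) = -6*(16 + 91) = -6*107 = -642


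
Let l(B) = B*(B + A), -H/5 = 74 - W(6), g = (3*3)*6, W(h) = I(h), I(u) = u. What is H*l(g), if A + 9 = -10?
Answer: -642600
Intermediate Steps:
A = -19 (A = -9 - 10 = -19)
W(h) = h
g = 54 (g = 9*6 = 54)
H = -340 (H = -5*(74 - 1*6) = -5*(74 - 6) = -5*68 = -340)
l(B) = B*(-19 + B) (l(B) = B*(B - 19) = B*(-19 + B))
H*l(g) = -18360*(-19 + 54) = -18360*35 = -340*1890 = -642600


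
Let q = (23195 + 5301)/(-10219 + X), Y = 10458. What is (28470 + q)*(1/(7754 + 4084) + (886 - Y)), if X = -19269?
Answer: -5945372672200715/21817434 ≈ -2.7251e+8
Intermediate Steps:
q = -1781/1843 (q = (23195 + 5301)/(-10219 - 19269) = 28496/(-29488) = 28496*(-1/29488) = -1781/1843 ≈ -0.96636)
(28470 + q)*(1/(7754 + 4084) + (886 - Y)) = (28470 - 1781/1843)*(1/(7754 + 4084) + (886 - 1*10458)) = 52468429*(1/11838 + (886 - 10458))/1843 = 52468429*(1/11838 - 9572)/1843 = (52468429/1843)*(-113313335/11838) = -5945372672200715/21817434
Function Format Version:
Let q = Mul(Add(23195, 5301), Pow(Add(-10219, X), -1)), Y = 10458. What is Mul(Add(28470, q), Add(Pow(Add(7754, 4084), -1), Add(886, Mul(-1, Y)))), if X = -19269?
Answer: Rational(-5945372672200715, 21817434) ≈ -2.7251e+8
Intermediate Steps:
q = Rational(-1781, 1843) (q = Mul(Add(23195, 5301), Pow(Add(-10219, -19269), -1)) = Mul(28496, Pow(-29488, -1)) = Mul(28496, Rational(-1, 29488)) = Rational(-1781, 1843) ≈ -0.96636)
Mul(Add(28470, q), Add(Pow(Add(7754, 4084), -1), Add(886, Mul(-1, Y)))) = Mul(Add(28470, Rational(-1781, 1843)), Add(Pow(Add(7754, 4084), -1), Add(886, Mul(-1, 10458)))) = Mul(Rational(52468429, 1843), Add(Pow(11838, -1), Add(886, -10458))) = Mul(Rational(52468429, 1843), Add(Rational(1, 11838), -9572)) = Mul(Rational(52468429, 1843), Rational(-113313335, 11838)) = Rational(-5945372672200715, 21817434)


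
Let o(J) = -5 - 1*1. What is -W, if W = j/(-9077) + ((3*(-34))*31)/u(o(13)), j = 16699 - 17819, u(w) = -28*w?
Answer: 4752219/254156 ≈ 18.698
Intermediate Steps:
o(J) = -6 (o(J) = -5 - 1 = -6)
j = -1120
W = -4752219/254156 (W = -1120/(-9077) + ((3*(-34))*31)/((-28*(-6))) = -1120*(-1/9077) - 102*31/168 = 1120/9077 - 3162*1/168 = 1120/9077 - 527/28 = -4752219/254156 ≈ -18.698)
-W = -1*(-4752219/254156) = 4752219/254156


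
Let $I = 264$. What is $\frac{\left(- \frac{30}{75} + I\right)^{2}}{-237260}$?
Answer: $- \frac{434281}{1482875} \approx -0.29286$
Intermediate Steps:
$\frac{\left(- \frac{30}{75} + I\right)^{2}}{-237260} = \frac{\left(- \frac{30}{75} + 264\right)^{2}}{-237260} = \left(\left(-30\right) \frac{1}{75} + 264\right)^{2} \left(- \frac{1}{237260}\right) = \left(- \frac{2}{5} + 264\right)^{2} \left(- \frac{1}{237260}\right) = \left(\frac{1318}{5}\right)^{2} \left(- \frac{1}{237260}\right) = \frac{1737124}{25} \left(- \frac{1}{237260}\right) = - \frac{434281}{1482875}$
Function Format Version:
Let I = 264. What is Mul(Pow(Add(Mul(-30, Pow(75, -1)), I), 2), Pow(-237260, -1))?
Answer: Rational(-434281, 1482875) ≈ -0.29286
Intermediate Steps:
Mul(Pow(Add(Mul(-30, Pow(75, -1)), I), 2), Pow(-237260, -1)) = Mul(Pow(Add(Mul(-30, Pow(75, -1)), 264), 2), Pow(-237260, -1)) = Mul(Pow(Add(Mul(-30, Rational(1, 75)), 264), 2), Rational(-1, 237260)) = Mul(Pow(Add(Rational(-2, 5), 264), 2), Rational(-1, 237260)) = Mul(Pow(Rational(1318, 5), 2), Rational(-1, 237260)) = Mul(Rational(1737124, 25), Rational(-1, 237260)) = Rational(-434281, 1482875)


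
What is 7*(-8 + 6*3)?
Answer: 70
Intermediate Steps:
7*(-8 + 6*3) = 7*(-8 + 18) = 7*10 = 70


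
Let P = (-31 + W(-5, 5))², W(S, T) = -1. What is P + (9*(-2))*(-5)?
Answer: 1114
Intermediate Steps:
P = 1024 (P = (-31 - 1)² = (-32)² = 1024)
P + (9*(-2))*(-5) = 1024 + (9*(-2))*(-5) = 1024 - 18*(-5) = 1024 + 90 = 1114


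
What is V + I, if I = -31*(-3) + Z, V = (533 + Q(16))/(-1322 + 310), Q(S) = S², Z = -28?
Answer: 64991/1012 ≈ 64.220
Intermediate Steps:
V = -789/1012 (V = (533 + 16²)/(-1322 + 310) = (533 + 256)/(-1012) = 789*(-1/1012) = -789/1012 ≈ -0.77964)
I = 65 (I = -31*(-3) - 28 = 93 - 28 = 65)
V + I = -789/1012 + 65 = 64991/1012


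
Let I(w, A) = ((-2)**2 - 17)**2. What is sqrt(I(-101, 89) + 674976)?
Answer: sqrt(675145) ≈ 821.67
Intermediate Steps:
I(w, A) = 169 (I(w, A) = (4 - 17)**2 = (-13)**2 = 169)
sqrt(I(-101, 89) + 674976) = sqrt(169 + 674976) = sqrt(675145)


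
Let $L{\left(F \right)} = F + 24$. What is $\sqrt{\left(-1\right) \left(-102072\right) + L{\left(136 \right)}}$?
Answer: $2 \sqrt{25558} \approx 319.74$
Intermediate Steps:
$L{\left(F \right)} = 24 + F$
$\sqrt{\left(-1\right) \left(-102072\right) + L{\left(136 \right)}} = \sqrt{\left(-1\right) \left(-102072\right) + \left(24 + 136\right)} = \sqrt{102072 + 160} = \sqrt{102232} = 2 \sqrt{25558}$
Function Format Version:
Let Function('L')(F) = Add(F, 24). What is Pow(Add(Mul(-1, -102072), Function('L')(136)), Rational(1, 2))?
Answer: Mul(2, Pow(25558, Rational(1, 2))) ≈ 319.74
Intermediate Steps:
Function('L')(F) = Add(24, F)
Pow(Add(Mul(-1, -102072), Function('L')(136)), Rational(1, 2)) = Pow(Add(Mul(-1, -102072), Add(24, 136)), Rational(1, 2)) = Pow(Add(102072, 160), Rational(1, 2)) = Pow(102232, Rational(1, 2)) = Mul(2, Pow(25558, Rational(1, 2)))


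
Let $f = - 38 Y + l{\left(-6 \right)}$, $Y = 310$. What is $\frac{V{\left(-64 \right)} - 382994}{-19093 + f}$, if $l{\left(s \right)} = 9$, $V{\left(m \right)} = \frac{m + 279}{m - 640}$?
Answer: $\frac{89875997}{7242752} \approx 12.409$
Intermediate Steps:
$V{\left(m \right)} = \frac{279 + m}{-640 + m}$
$f = -11771$ ($f = \left(-38\right) 310 + 9 = -11780 + 9 = -11771$)
$\frac{V{\left(-64 \right)} - 382994}{-19093 + f} = \frac{\frac{279 - 64}{-640 - 64} - 382994}{-19093 - 11771} = \frac{\frac{1}{-704} \cdot 215 - 382994}{-30864} = \left(\left(- \frac{1}{704}\right) 215 - 382994\right) \left(- \frac{1}{30864}\right) = \left(- \frac{215}{704} - 382994\right) \left(- \frac{1}{30864}\right) = \left(- \frac{269627991}{704}\right) \left(- \frac{1}{30864}\right) = \frac{89875997}{7242752}$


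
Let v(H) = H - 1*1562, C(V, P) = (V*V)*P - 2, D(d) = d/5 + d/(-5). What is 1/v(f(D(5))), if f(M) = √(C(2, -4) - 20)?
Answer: -781/1219941 - I*√38/2439882 ≈ -0.00064019 - 2.5265e-6*I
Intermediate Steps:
D(d) = 0 (D(d) = d*(⅕) + d*(-⅕) = d/5 - d/5 = 0)
C(V, P) = -2 + P*V² (C(V, P) = V²*P - 2 = P*V² - 2 = -2 + P*V²)
f(M) = I*√38 (f(M) = √((-2 - 4*2²) - 20) = √((-2 - 4*4) - 20) = √((-2 - 16) - 20) = √(-18 - 20) = √(-38) = I*√38)
v(H) = -1562 + H (v(H) = H - 1562 = -1562 + H)
1/v(f(D(5))) = 1/(-1562 + I*√38)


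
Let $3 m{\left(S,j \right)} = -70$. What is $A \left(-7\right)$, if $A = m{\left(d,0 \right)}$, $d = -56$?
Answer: $\frac{490}{3} \approx 163.33$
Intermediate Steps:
$m{\left(S,j \right)} = - \frac{70}{3}$ ($m{\left(S,j \right)} = \frac{1}{3} \left(-70\right) = - \frac{70}{3}$)
$A = - \frac{70}{3} \approx -23.333$
$A \left(-7\right) = \left(- \frac{70}{3}\right) \left(-7\right) = \frac{490}{3}$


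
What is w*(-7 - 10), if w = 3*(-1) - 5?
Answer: 136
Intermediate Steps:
w = -8 (w = -3 - 5 = -8)
w*(-7 - 10) = -8*(-7 - 10) = -8*(-17) = 136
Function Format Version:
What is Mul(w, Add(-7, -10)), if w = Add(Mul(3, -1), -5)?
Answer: 136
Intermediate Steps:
w = -8 (w = Add(-3, -5) = -8)
Mul(w, Add(-7, -10)) = Mul(-8, Add(-7, -10)) = Mul(-8, -17) = 136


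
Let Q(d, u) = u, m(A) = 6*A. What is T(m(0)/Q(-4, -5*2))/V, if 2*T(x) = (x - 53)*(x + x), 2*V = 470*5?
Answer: 0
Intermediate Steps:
V = 1175 (V = (470*5)/2 = (½)*2350 = 1175)
T(x) = x*(-53 + x) (T(x) = ((x - 53)*(x + x))/2 = ((-53 + x)*(2*x))/2 = (2*x*(-53 + x))/2 = x*(-53 + x))
T(m(0)/Q(-4, -5*2))/V = (((6*0)/((-5*2)))*(-53 + (6*0)/((-5*2))))/1175 = ((0/(-10))*(-53 + 0/(-10)))*(1/1175) = ((0*(-⅒))*(-53 + 0*(-⅒)))*(1/1175) = (0*(-53 + 0))*(1/1175) = (0*(-53))*(1/1175) = 0*(1/1175) = 0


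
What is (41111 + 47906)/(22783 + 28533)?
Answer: 89017/51316 ≈ 1.7347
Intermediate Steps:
(41111 + 47906)/(22783 + 28533) = 89017/51316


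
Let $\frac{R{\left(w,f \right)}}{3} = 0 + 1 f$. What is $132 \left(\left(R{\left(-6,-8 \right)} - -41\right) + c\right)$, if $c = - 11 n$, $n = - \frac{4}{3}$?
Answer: $4180$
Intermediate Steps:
$R{\left(w,f \right)} = 3 f$ ($R{\left(w,f \right)} = 3 \left(0 + 1 f\right) = 3 \left(0 + f\right) = 3 f$)
$n = - \frac{4}{3}$ ($n = \left(-4\right) \frac{1}{3} = - \frac{4}{3} \approx -1.3333$)
$c = \frac{44}{3}$ ($c = \left(-11\right) \left(- \frac{4}{3}\right) = \frac{44}{3} \approx 14.667$)
$132 \left(\left(R{\left(-6,-8 \right)} - -41\right) + c\right) = 132 \left(\left(3 \left(-8\right) - -41\right) + \frac{44}{3}\right) = 132 \left(\left(-24 + 41\right) + \frac{44}{3}\right) = 132 \left(17 + \frac{44}{3}\right) = 132 \cdot \frac{95}{3} = 4180$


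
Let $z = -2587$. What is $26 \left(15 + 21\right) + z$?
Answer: $-1651$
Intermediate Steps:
$26 \left(15 + 21\right) + z = 26 \left(15 + 21\right) - 2587 = 26 \cdot 36 - 2587 = 936 - 2587 = -1651$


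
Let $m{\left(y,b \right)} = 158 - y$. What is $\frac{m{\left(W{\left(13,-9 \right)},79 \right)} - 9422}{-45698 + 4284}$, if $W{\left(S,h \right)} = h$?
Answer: $\frac{9255}{41414} \approx 0.22348$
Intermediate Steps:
$\frac{m{\left(W{\left(13,-9 \right)},79 \right)} - 9422}{-45698 + 4284} = \frac{\left(158 - -9\right) - 9422}{-45698 + 4284} = \frac{\left(158 + 9\right) - 9422}{-41414} = \left(167 - 9422\right) \left(- \frac{1}{41414}\right) = \left(-9255\right) \left(- \frac{1}{41414}\right) = \frac{9255}{41414}$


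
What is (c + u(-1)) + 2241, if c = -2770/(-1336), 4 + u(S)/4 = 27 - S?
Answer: 1562501/668 ≈ 2339.1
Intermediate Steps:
u(S) = 92 - 4*S (u(S) = -16 + 4*(27 - S) = -16 + (108 - 4*S) = 92 - 4*S)
c = 1385/668 (c = -2770*(-1/1336) = 1385/668 ≈ 2.0734)
(c + u(-1)) + 2241 = (1385/668 + (92 - 4*(-1))) + 2241 = (1385/668 + (92 + 4)) + 2241 = (1385/668 + 96) + 2241 = 65513/668 + 2241 = 1562501/668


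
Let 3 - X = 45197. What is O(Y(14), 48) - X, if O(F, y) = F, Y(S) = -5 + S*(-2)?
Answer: 45161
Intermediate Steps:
X = -45194 (X = 3 - 1*45197 = 3 - 45197 = -45194)
Y(S) = -5 - 2*S
O(Y(14), 48) - X = (-5 - 2*14) - 1*(-45194) = (-5 - 28) + 45194 = -33 + 45194 = 45161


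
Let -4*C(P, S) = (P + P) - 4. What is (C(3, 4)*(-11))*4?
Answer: 22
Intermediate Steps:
C(P, S) = 1 - P/2 (C(P, S) = -((P + P) - 4)/4 = -(2*P - 4)/4 = -(-4 + 2*P)/4 = 1 - P/2)
(C(3, 4)*(-11))*4 = ((1 - ½*3)*(-11))*4 = ((1 - 3/2)*(-11))*4 = -½*(-11)*4 = (11/2)*4 = 22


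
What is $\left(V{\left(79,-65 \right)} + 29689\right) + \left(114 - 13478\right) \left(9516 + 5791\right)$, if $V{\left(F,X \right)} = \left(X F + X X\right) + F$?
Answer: $-204533890$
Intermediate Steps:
$V{\left(F,X \right)} = F + X^{2} + F X$ ($V{\left(F,X \right)} = \left(F X + X^{2}\right) + F = \left(X^{2} + F X\right) + F = F + X^{2} + F X$)
$\left(V{\left(79,-65 \right)} + 29689\right) + \left(114 - 13478\right) \left(9516 + 5791\right) = \left(\left(79 + \left(-65\right)^{2} + 79 \left(-65\right)\right) + 29689\right) + \left(114 - 13478\right) \left(9516 + 5791\right) = \left(\left(79 + 4225 - 5135\right) + 29689\right) - 204562748 = \left(-831 + 29689\right) - 204562748 = 28858 - 204562748 = -204533890$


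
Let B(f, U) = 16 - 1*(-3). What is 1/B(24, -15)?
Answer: 1/19 ≈ 0.052632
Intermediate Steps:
B(f, U) = 19 (B(f, U) = 16 + 3 = 19)
1/B(24, -15) = 1/19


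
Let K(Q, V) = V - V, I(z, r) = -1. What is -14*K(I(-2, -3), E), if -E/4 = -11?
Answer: 0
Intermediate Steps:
E = 44 (E = -4*(-11) = 44)
K(Q, V) = 0
-14*K(I(-2, -3), E) = -14*0 = 0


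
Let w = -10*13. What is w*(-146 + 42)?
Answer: 13520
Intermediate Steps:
w = -130
w*(-146 + 42) = -130*(-146 + 42) = -130*(-104) = 13520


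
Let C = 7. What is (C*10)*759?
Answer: 53130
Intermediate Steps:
(C*10)*759 = (7*10)*759 = 70*759 = 53130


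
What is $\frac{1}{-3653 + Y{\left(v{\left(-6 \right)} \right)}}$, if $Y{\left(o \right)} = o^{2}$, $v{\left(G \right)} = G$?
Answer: $- \frac{1}{3617} \approx -0.00027647$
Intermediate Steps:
$\frac{1}{-3653 + Y{\left(v{\left(-6 \right)} \right)}} = \frac{1}{-3653 + \left(-6\right)^{2}} = \frac{1}{-3653 + 36} = \frac{1}{-3617} = - \frac{1}{3617}$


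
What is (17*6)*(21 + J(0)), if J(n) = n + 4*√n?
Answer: 2142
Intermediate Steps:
(17*6)*(21 + J(0)) = (17*6)*(21 + (0 + 4*√0)) = 102*(21 + (0 + 4*0)) = 102*(21 + (0 + 0)) = 102*(21 + 0) = 102*21 = 2142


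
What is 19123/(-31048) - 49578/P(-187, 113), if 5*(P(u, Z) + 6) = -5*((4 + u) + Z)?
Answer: -96282601/124192 ≈ -775.27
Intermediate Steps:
P(u, Z) = -10 - Z - u (P(u, Z) = -6 + (-5*((4 + u) + Z))/5 = -6 + (-5*(4 + Z + u))/5 = -6 + (-20 - 5*Z - 5*u)/5 = -6 + (-4 - Z - u) = -10 - Z - u)
19123/(-31048) - 49578/P(-187, 113) = 19123/(-31048) - 49578/(-10 - 1*113 - 1*(-187)) = 19123*(-1/31048) - 49578/(-10 - 113 + 187) = -19123/31048 - 49578/64 = -19123/31048 - 49578*1/64 = -19123/31048 - 24789/32 = -96282601/124192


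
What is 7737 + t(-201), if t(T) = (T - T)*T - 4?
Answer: 7733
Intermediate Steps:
t(T) = -4 (t(T) = 0*T - 4 = 0 - 4 = -4)
7737 + t(-201) = 7737 - 4 = 7733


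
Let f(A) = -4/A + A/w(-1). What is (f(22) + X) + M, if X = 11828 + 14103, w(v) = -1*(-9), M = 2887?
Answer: 2853206/99 ≈ 28820.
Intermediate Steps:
w(v) = 9
f(A) = -4/A + A/9
X = 25931
(f(22) + X) + M = ((-4/22 + (1/9)*22) + 25931) + 2887 = ((-4*1/22 + 22/9) + 25931) + 2887 = ((-2/11 + 22/9) + 25931) + 2887 = (224/99 + 25931) + 2887 = 2567393/99 + 2887 = 2853206/99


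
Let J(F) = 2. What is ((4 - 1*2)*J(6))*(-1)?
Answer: -4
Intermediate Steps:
((4 - 1*2)*J(6))*(-1) = ((4 - 1*2)*2)*(-1) = ((4 - 2)*2)*(-1) = (2*2)*(-1) = 4*(-1) = -4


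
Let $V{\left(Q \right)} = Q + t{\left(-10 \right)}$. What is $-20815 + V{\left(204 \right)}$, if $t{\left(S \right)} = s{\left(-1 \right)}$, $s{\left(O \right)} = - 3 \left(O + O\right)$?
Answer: $-20605$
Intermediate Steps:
$s{\left(O \right)} = - 6 O$ ($s{\left(O \right)} = - 3 \cdot 2 O = - 6 O$)
$t{\left(S \right)} = 6$ ($t{\left(S \right)} = \left(-6\right) \left(-1\right) = 6$)
$V{\left(Q \right)} = 6 + Q$ ($V{\left(Q \right)} = Q + 6 = 6 + Q$)
$-20815 + V{\left(204 \right)} = -20815 + \left(6 + 204\right) = -20815 + 210 = -20605$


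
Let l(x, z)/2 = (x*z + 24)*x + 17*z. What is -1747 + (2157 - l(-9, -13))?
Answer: 3390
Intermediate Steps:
l(x, z) = 34*z + 2*x*(24 + x*z) (l(x, z) = 2*((x*z + 24)*x + 17*z) = 2*((24 + x*z)*x + 17*z) = 2*(x*(24 + x*z) + 17*z) = 2*(17*z + x*(24 + x*z)) = 34*z + 2*x*(24 + x*z))
-1747 + (2157 - l(-9, -13)) = -1747 + (2157 - (34*(-13) + 48*(-9) + 2*(-13)*(-9)**2)) = -1747 + (2157 - (-442 - 432 + 2*(-13)*81)) = -1747 + (2157 - (-442 - 432 - 2106)) = -1747 + (2157 - 1*(-2980)) = -1747 + (2157 + 2980) = -1747 + 5137 = 3390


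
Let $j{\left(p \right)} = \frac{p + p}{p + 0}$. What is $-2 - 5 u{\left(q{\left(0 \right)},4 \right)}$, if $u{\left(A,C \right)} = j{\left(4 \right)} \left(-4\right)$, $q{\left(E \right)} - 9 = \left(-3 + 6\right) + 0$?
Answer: $38$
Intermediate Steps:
$q{\left(E \right)} = 12$ ($q{\left(E \right)} = 9 + \left(\left(-3 + 6\right) + 0\right) = 9 + \left(3 + 0\right) = 9 + 3 = 12$)
$j{\left(p \right)} = 2$ ($j{\left(p \right)} = \frac{2 p}{p} = 2$)
$u{\left(A,C \right)} = -8$ ($u{\left(A,C \right)} = 2 \left(-4\right) = -8$)
$-2 - 5 u{\left(q{\left(0 \right)},4 \right)} = -2 - -40 = -2 + 40 = 38$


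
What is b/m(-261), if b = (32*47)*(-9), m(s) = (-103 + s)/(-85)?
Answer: -287640/91 ≈ -3160.9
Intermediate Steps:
m(s) = 103/85 - s/85 (m(s) = (-103 + s)*(-1/85) = 103/85 - s/85)
b = -13536 (b = 1504*(-9) = -13536)
b/m(-261) = -13536/(103/85 - 1/85*(-261)) = -13536/(103/85 + 261/85) = -13536/364/85 = -13536*85/364 = -287640/91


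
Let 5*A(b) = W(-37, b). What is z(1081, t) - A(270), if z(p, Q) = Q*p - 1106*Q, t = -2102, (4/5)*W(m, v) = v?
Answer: 104965/2 ≈ 52483.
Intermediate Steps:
W(m, v) = 5*v/4
A(b) = b/4 (A(b) = (5*b/4)/5 = b/4)
z(p, Q) = -1106*Q + Q*p
z(1081, t) - A(270) = -2102*(-1106 + 1081) - 270/4 = -2102*(-25) - 1*135/2 = 52550 - 135/2 = 104965/2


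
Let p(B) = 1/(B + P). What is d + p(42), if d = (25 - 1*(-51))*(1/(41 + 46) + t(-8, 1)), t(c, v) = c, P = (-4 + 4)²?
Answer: -739451/1218 ≈ -607.10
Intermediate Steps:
P = 0 (P = 0² = 0)
p(B) = 1/B (p(B) = 1/(B + 0) = 1/B)
d = -52820/87 (d = (25 - 1*(-51))*(1/(41 + 46) - 8) = (25 + 51)*(1/87 - 8) = 76*(1/87 - 8) = 76*(-695/87) = -52820/87 ≈ -607.13)
d + p(42) = -52820/87 + 1/42 = -739451/1218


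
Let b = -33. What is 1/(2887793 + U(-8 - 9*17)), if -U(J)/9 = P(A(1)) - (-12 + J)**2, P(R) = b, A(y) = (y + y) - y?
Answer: 1/3157451 ≈ 3.1671e-7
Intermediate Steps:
A(y) = y (A(y) = 2*y - y = y)
P(R) = -33
U(J) = 297 + 9*(-12 + J)**2 (U(J) = -9*(-33 - (-12 + J)**2) = 297 + 9*(-12 + J)**2)
1/(2887793 + U(-8 - 9*17)) = 1/(2887793 + (297 + 9*(-12 + (-8 - 9*17))**2)) = 1/(2887793 + (297 + 9*(-12 + (-8 - 153))**2)) = 1/(2887793 + (297 + 9*(-12 - 161)**2)) = 1/(2887793 + (297 + 9*(-173)**2)) = 1/(2887793 + (297 + 9*29929)) = 1/(2887793 + (297 + 269361)) = 1/(2887793 + 269658) = 1/3157451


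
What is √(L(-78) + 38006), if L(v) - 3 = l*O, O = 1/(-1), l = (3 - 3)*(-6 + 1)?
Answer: √38009 ≈ 194.96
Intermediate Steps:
l = 0 (l = 0*(-5) = 0)
O = -1
L(v) = 3 (L(v) = 3 + 0*(-1) = 3 + 0 = 3)
√(L(-78) + 38006) = √(3 + 38006) = √38009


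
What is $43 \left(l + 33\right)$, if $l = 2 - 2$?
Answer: $1419$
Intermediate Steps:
$l = 0$
$43 \left(l + 33\right) = 43 \left(0 + 33\right) = 43 \cdot 33 = 1419$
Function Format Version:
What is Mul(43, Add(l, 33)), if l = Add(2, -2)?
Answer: 1419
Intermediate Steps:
l = 0
Mul(43, Add(l, 33)) = Mul(43, Add(0, 33)) = Mul(43, 33) = 1419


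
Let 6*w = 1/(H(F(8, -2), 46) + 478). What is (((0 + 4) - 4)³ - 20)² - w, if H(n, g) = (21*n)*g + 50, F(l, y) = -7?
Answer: 14961601/37404 ≈ 400.00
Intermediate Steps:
H(n, g) = 50 + 21*g*n (H(n, g) = 21*g*n + 50 = 50 + 21*g*n)
w = -1/37404 (w = 1/(6*((50 + 21*46*(-7)) + 478)) = 1/(6*((50 - 6762) + 478)) = 1/(6*(-6712 + 478)) = (⅙)/(-6234) = (⅙)*(-1/6234) = -1/37404 ≈ -2.6735e-5)
(((0 + 4) - 4)³ - 20)² - w = (((0 + 4) - 4)³ - 20)² - 1*(-1/37404) = ((4 - 4)³ - 20)² + 1/37404 = (0³ - 20)² + 1/37404 = (0 - 20)² + 1/37404 = (-20)² + 1/37404 = 400 + 1/37404 = 14961601/37404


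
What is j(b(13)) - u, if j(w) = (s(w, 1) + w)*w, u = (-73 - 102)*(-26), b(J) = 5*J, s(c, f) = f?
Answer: -260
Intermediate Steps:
u = 4550 (u = -175*(-26) = 4550)
j(w) = w*(1 + w) (j(w) = (1 + w)*w = w*(1 + w))
j(b(13)) - u = (5*13)*(1 + 5*13) - 1*4550 = 65*(1 + 65) - 4550 = 65*66 - 4550 = 4290 - 4550 = -260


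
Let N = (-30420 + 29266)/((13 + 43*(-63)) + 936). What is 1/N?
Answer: 880/577 ≈ 1.5251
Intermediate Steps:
N = 577/880 (N = -1154/((13 - 2709) + 936) = -1154/(-2696 + 936) = -1154/(-1760) = -1154*(-1/1760) = 577/880 ≈ 0.65568)
1/N = 1/(577/880) = 880/577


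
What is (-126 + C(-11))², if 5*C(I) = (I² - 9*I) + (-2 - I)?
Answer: 160801/25 ≈ 6432.0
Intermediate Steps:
C(I) = -⅖ - 2*I + I²/5 (C(I) = ((I² - 9*I) + (-2 - I))/5 = (-2 + I² - 10*I)/5 = -⅖ - 2*I + I²/5)
(-126 + C(-11))² = (-126 + (-⅖ - 2*(-11) + (⅕)*(-11)²))² = (-126 + (-⅖ + 22 + (⅕)*121))² = (-126 + (-⅖ + 22 + 121/5))² = (-126 + 229/5)² = (-401/5)² = 160801/25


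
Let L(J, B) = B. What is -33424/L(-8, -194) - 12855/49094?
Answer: 819211993/4762118 ≈ 172.03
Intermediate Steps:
-33424/L(-8, -194) - 12855/49094 = -33424/(-194) - 12855/49094 = -33424*(-1/194) - 12855*1/49094 = 16712/97 - 12855/49094 = 819211993/4762118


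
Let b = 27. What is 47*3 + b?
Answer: 168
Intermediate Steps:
47*3 + b = 47*3 + 27 = 141 + 27 = 168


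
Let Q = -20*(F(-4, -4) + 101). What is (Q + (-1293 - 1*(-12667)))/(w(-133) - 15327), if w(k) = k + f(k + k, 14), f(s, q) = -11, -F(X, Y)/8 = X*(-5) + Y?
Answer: -11914/15471 ≈ -0.77009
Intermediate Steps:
F(X, Y) = -8*Y + 40*X (F(X, Y) = -8*(X*(-5) + Y) = -8*(-5*X + Y) = -8*(Y - 5*X) = -8*Y + 40*X)
w(k) = -11 + k (w(k) = k - 11 = -11 + k)
Q = 540 (Q = -20*((-8*(-4) + 40*(-4)) + 101) = -20*((32 - 160) + 101) = -20*(-128 + 101) = -20*(-27) = 540)
(Q + (-1293 - 1*(-12667)))/(w(-133) - 15327) = (540 + (-1293 - 1*(-12667)))/((-11 - 133) - 15327) = (540 + (-1293 + 12667))/(-144 - 15327) = (540 + 11374)/(-15471) = 11914*(-1/15471) = -11914/15471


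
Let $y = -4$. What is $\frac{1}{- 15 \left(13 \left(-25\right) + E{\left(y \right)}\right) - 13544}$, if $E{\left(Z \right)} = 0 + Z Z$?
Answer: $- \frac{1}{8909} \approx -0.00011225$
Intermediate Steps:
$E{\left(Z \right)} = Z^{2}$ ($E{\left(Z \right)} = 0 + Z^{2} = Z^{2}$)
$\frac{1}{- 15 \left(13 \left(-25\right) + E{\left(y \right)}\right) - 13544} = \frac{1}{- 15 \left(13 \left(-25\right) + \left(-4\right)^{2}\right) - 13544} = \frac{1}{- 15 \left(-325 + 16\right) + \left(-30539 + 16995\right)} = \frac{1}{\left(-15\right) \left(-309\right) - 13544} = \frac{1}{4635 - 13544} = \frac{1}{-8909} = - \frac{1}{8909}$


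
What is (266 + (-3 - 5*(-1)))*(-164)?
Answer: -43952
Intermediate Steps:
(266 + (-3 - 5*(-1)))*(-164) = (266 + (-3 + 5))*(-164) = (266 + 2)*(-164) = 268*(-164) = -43952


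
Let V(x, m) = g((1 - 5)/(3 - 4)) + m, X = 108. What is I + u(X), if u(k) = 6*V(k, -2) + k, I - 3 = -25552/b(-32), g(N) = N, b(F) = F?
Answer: 1843/2 ≈ 921.50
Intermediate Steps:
I = 1603/2 (I = 3 - 25552/(-32) = 3 - 25552*(-1/32) = 3 + 1597/2 = 1603/2 ≈ 801.50)
V(x, m) = 4 + m (V(x, m) = (1 - 5)/(3 - 4) + m = -4/(-1) + m = -4*(-1) + m = 4 + m)
u(k) = 12 + k (u(k) = 6*(4 - 2) + k = 6*2 + k = 12 + k)
I + u(X) = 1603/2 + (12 + 108) = 1603/2 + 120 = 1843/2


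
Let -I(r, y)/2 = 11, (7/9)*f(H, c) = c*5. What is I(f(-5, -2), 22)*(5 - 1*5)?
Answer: 0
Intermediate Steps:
f(H, c) = 45*c/7 (f(H, c) = 9*(c*5)/7 = 9*(5*c)/7 = 45*c/7)
I(r, y) = -22 (I(r, y) = -2*11 = -22)
I(f(-5, -2), 22)*(5 - 1*5) = -22*(5 - 1*5) = -22*(5 - 5) = -22*0 = 0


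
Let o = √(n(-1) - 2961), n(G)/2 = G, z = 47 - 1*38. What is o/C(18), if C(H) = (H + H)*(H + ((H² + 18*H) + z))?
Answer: I*√2963/24300 ≈ 0.0022401*I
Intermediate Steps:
z = 9 (z = 47 - 38 = 9)
n(G) = 2*G
o = I*√2963 (o = √(2*(-1) - 2961) = √(-2 - 2961) = √(-2963) = I*√2963 ≈ 54.433*I)
C(H) = 2*H*(9 + H² + 19*H) (C(H) = (H + H)*(H + ((H² + 18*H) + 9)) = (2*H)*(H + (9 + H² + 18*H)) = (2*H)*(9 + H² + 19*H) = 2*H*(9 + H² + 19*H))
o/C(18) = (I*√2963)/((2*18*(9 + 18² + 19*18))) = (I*√2963)/((2*18*(9 + 324 + 342))) = (I*√2963)/((2*18*675)) = (I*√2963)/24300 = (I*√2963)*(1/24300) = I*√2963/24300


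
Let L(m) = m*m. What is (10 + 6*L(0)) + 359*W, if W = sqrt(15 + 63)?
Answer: 10 + 359*sqrt(78) ≈ 3180.6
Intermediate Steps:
L(m) = m**2
W = sqrt(78) ≈ 8.8318
(10 + 6*L(0)) + 359*W = (10 + 6*0**2) + 359*sqrt(78) = (10 + 6*0) + 359*sqrt(78) = (10 + 0) + 359*sqrt(78) = 10 + 359*sqrt(78)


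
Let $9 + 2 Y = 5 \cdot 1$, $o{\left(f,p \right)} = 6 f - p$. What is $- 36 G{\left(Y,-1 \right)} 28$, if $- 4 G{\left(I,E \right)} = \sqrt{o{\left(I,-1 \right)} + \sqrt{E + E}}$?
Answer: $252 \sqrt{-11 + i \sqrt{2}} \approx 53.616 + 837.51 i$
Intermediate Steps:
$o{\left(f,p \right)} = - p + 6 f$
$Y = -2$ ($Y = - \frac{9}{2} + \frac{5 \cdot 1}{2} = - \frac{9}{2} + \frac{1}{2} \cdot 5 = - \frac{9}{2} + \frac{5}{2} = -2$)
$G{\left(I,E \right)} = - \frac{\sqrt{1 + 6 I + \sqrt{2} \sqrt{E}}}{4}$ ($G{\left(I,E \right)} = - \frac{\sqrt{\left(\left(-1\right) \left(-1\right) + 6 I\right) + \sqrt{E + E}}}{4} = - \frac{\sqrt{\left(1 + 6 I\right) + \sqrt{2 E}}}{4} = - \frac{\sqrt{\left(1 + 6 I\right) + \sqrt{2} \sqrt{E}}}{4} = - \frac{\sqrt{1 + 6 I + \sqrt{2} \sqrt{E}}}{4}$)
$- 36 G{\left(Y,-1 \right)} 28 = - 36 \left(- \frac{\sqrt{1 + 6 \left(-2\right) + \sqrt{2} \sqrt{-1}}}{4}\right) 28 = - 36 \left(- \frac{\sqrt{1 - 12 + \sqrt{2} i}}{4}\right) 28 = - 36 \left(- \frac{\sqrt{1 - 12 + i \sqrt{2}}}{4}\right) 28 = - 36 \left(- \frac{\sqrt{-11 + i \sqrt{2}}}{4}\right) 28 = 9 \sqrt{-11 + i \sqrt{2}} \cdot 28 = 252 \sqrt{-11 + i \sqrt{2}}$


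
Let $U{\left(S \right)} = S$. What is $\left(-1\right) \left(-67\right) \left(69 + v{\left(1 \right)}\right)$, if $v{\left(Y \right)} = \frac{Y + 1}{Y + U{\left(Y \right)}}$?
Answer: $4690$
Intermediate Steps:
$v{\left(Y \right)} = \frac{1 + Y}{2 Y}$ ($v{\left(Y \right)} = \frac{Y + 1}{Y + Y} = \frac{1 + Y}{2 Y}$)
$\left(-1\right) \left(-67\right) \left(69 + v{\left(1 \right)}\right) = \left(-1\right) \left(-67\right) \left(69 + \frac{1 + 1}{2 \cdot 1}\right) = 67 \left(69 + \frac{1}{2} \cdot 1 \cdot 2\right) = 67 \left(69 + 1\right) = 67 \cdot 70 = 4690$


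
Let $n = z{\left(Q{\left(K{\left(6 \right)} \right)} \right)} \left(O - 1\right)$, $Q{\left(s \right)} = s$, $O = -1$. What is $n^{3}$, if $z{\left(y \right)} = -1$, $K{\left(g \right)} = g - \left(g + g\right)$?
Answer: $8$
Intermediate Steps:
$K{\left(g \right)} = - g$ ($K{\left(g \right)} = g - 2 g = - g$)
$n = 2$ ($n = - (-1 - 1) = \left(-1\right) \left(-2\right) = 2$)
$n^{3} = 2^{3} = 8$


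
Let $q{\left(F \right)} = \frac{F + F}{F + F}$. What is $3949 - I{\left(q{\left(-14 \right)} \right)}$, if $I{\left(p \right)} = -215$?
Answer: $4164$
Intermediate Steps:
$q{\left(F \right)} = 1$ ($q{\left(F \right)} = \frac{2 F}{2 F} = 2 F \frac{1}{2 F} = 1$)
$3949 - I{\left(q{\left(-14 \right)} \right)} = 3949 - -215 = 3949 + 215 = 4164$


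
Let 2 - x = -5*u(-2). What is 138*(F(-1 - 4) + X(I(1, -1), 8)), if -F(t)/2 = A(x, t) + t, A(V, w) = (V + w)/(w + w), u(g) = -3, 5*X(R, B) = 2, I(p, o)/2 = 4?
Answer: 4692/5 ≈ 938.40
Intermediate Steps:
I(p, o) = 8 (I(p, o) = 2*4 = 8)
X(R, B) = ⅖ (X(R, B) = (⅕)*2 = ⅖)
x = -13 (x = 2 - (-5)*(-3) = 2 - 1*15 = 2 - 15 = -13)
A(V, w) = (V + w)/(2*w) (A(V, w) = (V + w)/((2*w)) = (V + w)*(1/(2*w)) = (V + w)/(2*w))
F(t) = -2*t - (-13 + t)/t (F(t) = -2*((-13 + t)/(2*t) + t) = -2*(t + (-13 + t)/(2*t)) = -2*t - (-13 + t)/t)
138*(F(-1 - 4) + X(I(1, -1), 8)) = 138*((-1 - 2*(-1 - 4) + 13/(-1 - 4)) + ⅖) = 138*((-1 - 2*(-5) + 13/(-5)) + ⅖) = 138*((-1 + 10 + 13*(-⅕)) + ⅖) = 138*((-1 + 10 - 13/5) + ⅖) = 138*(32/5 + ⅖) = 138*(34/5) = 4692/5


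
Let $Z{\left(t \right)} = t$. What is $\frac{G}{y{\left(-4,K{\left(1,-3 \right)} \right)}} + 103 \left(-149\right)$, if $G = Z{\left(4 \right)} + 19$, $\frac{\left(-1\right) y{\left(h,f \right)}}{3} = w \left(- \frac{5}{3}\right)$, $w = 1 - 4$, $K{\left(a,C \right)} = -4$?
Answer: $- \frac{230228}{15} \approx -15349.0$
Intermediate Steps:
$w = -3$ ($w = 1 - 4 = -3$)
$y{\left(h,f \right)} = -15$ ($y{\left(h,f \right)} = - 3 \left(- 3 \left(- \frac{5}{3}\right)\right) = - 3 \left(- 3 \left(\left(-5\right) \frac{1}{3}\right)\right) = - 3 \left(\left(-3\right) \left(- \frac{5}{3}\right)\right) = \left(-3\right) 5 = -15$)
$G = 23$ ($G = 4 + 19 = 23$)
$\frac{G}{y{\left(-4,K{\left(1,-3 \right)} \right)}} + 103 \left(-149\right) = \frac{23}{-15} + 103 \left(-149\right) = 23 \left(- \frac{1}{15}\right) - 15347 = - \frac{23}{15} - 15347 = - \frac{230228}{15}$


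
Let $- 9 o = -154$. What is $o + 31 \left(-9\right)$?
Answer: $- \frac{2357}{9} \approx -261.89$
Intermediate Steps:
$o = \frac{154}{9}$ ($o = \left(- \frac{1}{9}\right) \left(-154\right) = \frac{154}{9} \approx 17.111$)
$o + 31 \left(-9\right) = \frac{154}{9} + 31 \left(-9\right) = \frac{154}{9} - 279 = - \frac{2357}{9}$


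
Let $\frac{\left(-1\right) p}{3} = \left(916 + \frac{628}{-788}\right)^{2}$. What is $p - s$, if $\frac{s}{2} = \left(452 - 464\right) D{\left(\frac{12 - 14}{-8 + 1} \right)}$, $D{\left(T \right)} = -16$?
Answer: $- \frac{97533763731}{38809} \approx -2.5132 \cdot 10^{6}$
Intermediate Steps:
$s = 384$ ($s = 2 \left(452 - 464\right) \left(-16\right) = 2 \left(\left(-12\right) \left(-16\right)\right) = 2 \cdot 192 = 384$)
$p = - \frac{97518861075}{38809}$ ($p = - 3 \left(916 + \frac{628}{-788}\right)^{2} = - 3 \left(916 + 628 \left(- \frac{1}{788}\right)\right)^{2} = - 3 \left(916 - \frac{157}{197}\right)^{2} = - 3 \left(\frac{180295}{197}\right)^{2} = \left(-3\right) \frac{32506287025}{38809} = - \frac{97518861075}{38809} \approx -2.5128 \cdot 10^{6}$)
$p - s = - \frac{97518861075}{38809} - 384 = - \frac{97533763731}{38809}$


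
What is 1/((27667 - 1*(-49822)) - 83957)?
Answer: -1/6468 ≈ -0.00015461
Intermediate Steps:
1/((27667 - 1*(-49822)) - 83957) = 1/((27667 + 49822) - 83957) = 1/(77489 - 83957) = 1/(-6468) = -1/6468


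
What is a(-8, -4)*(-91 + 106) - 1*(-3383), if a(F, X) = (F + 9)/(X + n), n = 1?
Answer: 3378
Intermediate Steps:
a(F, X) = (9 + F)/(1 + X) (a(F, X) = (F + 9)/(X + 1) = (9 + F)/(1 + X))
a(-8, -4)*(-91 + 106) - 1*(-3383) = ((9 - 8)/(1 - 4))*(-91 + 106) - 1*(-3383) = (1/(-3))*15 + 3383 = -⅓*1*15 + 3383 = -⅓*15 + 3383 = -5 + 3383 = 3378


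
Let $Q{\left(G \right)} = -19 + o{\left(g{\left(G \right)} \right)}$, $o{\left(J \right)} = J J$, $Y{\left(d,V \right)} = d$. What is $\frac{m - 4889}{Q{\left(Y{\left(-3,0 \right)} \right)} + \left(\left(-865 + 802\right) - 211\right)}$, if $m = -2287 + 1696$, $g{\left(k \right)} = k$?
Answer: $\frac{1370}{71} \approx 19.296$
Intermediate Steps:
$m = -591$
$o{\left(J \right)} = J^{2}$
$Q{\left(G \right)} = -19 + G^{2}$
$\frac{m - 4889}{Q{\left(Y{\left(-3,0 \right)} \right)} + \left(\left(-865 + 802\right) - 211\right)} = \frac{-591 - 4889}{\left(-19 + \left(-3\right)^{2}\right) + \left(\left(-865 + 802\right) - 211\right)} = - \frac{5480}{\left(-19 + 9\right) - 274} = - \frac{5480}{-10 - 274} = - \frac{5480}{-284} = \left(-5480\right) \left(- \frac{1}{284}\right) = \frac{1370}{71}$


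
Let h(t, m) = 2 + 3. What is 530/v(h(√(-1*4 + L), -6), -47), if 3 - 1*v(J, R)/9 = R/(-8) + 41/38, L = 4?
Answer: -80560/5409 ≈ -14.894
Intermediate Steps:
h(t, m) = 5
v(J, R) = 657/38 + 9*R/8 (v(J, R) = 27 - 9*(R/(-8) + 41/38) = 27 - 9*(R*(-⅛) + 41*(1/38)) = 27 - 9*(-R/8 + 41/38) = 27 - 9*(41/38 - R/8) = 27 + (-369/38 + 9*R/8) = 657/38 + 9*R/8)
530/v(h(√(-1*4 + L), -6), -47) = 530/(657/38 + (9/8)*(-47)) = 530/(657/38 - 423/8) = 530/(-5409/152) = 530*(-152/5409) = -80560/5409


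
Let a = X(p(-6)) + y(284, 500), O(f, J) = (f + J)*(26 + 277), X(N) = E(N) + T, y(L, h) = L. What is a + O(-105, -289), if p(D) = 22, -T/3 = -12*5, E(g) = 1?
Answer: -118917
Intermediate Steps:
T = 180 (T = -(-36)*5 = -3*(-60) = 180)
X(N) = 181 (X(N) = 1 + 180 = 181)
O(f, J) = 303*J + 303*f (O(f, J) = (J + f)*303 = 303*J + 303*f)
a = 465 (a = 181 + 284 = 465)
a + O(-105, -289) = 465 + (303*(-289) + 303*(-105)) = 465 + (-87567 - 31815) = 465 - 119382 = -118917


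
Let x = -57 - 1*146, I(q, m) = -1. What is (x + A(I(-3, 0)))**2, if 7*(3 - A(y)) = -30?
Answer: 1876900/49 ≈ 38304.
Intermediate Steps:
A(y) = 51/7 (A(y) = 3 - 1/7*(-30) = 3 + 30/7 = 51/7)
x = -203 (x = -57 - 146 = -203)
(x + A(I(-3, 0)))**2 = (-203 + 51/7)**2 = (-1370/7)**2 = 1876900/49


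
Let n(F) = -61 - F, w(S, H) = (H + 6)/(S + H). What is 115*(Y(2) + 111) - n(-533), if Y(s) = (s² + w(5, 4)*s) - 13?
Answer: 103622/9 ≈ 11514.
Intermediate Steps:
w(S, H) = (6 + H)/(H + S)
Y(s) = -13 + s² + 10*s/9 (Y(s) = (s² + ((6 + 4)/(4 + 5))*s) - 13 = (s² + (10/9)*s) - 13 = (s² + ((⅑)*10)*s) - 13 = (s² + 10*s/9) - 13 = -13 + s² + 10*s/9)
115*(Y(2) + 111) - n(-533) = 115*((-13 + 2² + (10/9)*2) + 111) - (-61 - 1*(-533)) = 115*((-13 + 4 + 20/9) + 111) - (-61 + 533) = 115*(-61/9 + 111) - 1*472 = 115*(938/9) - 472 = 107870/9 - 472 = 103622/9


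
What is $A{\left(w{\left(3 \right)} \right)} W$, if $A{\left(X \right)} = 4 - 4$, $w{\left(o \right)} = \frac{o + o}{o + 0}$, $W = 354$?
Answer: $0$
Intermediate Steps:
$w{\left(o \right)} = 2$ ($w{\left(o \right)} = \frac{2 o}{o} = 2$)
$A{\left(X \right)} = 0$ ($A{\left(X \right)} = 4 - 4 = 0$)
$A{\left(w{\left(3 \right)} \right)} W = 0 \cdot 354 = 0$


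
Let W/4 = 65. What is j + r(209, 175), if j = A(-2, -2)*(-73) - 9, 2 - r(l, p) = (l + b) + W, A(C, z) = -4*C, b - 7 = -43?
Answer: -1024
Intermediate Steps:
b = -36 (b = 7 - 43 = -36)
W = 260 (W = 4*65 = 260)
r(l, p) = -222 - l (r(l, p) = 2 - ((l - 36) + 260) = 2 - ((-36 + l) + 260) = 2 - (224 + l) = 2 + (-224 - l) = -222 - l)
j = -593 (j = -4*(-2)*(-73) - 9 = 8*(-73) - 9 = -584 - 9 = -593)
j + r(209, 175) = -593 + (-222 - 1*209) = -593 + (-222 - 209) = -593 - 431 = -1024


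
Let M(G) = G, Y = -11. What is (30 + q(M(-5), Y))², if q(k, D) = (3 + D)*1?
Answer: 484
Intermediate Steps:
q(k, D) = 3 + D
(30 + q(M(-5), Y))² = (30 + (3 - 11))² = (30 - 8)² = 22² = 484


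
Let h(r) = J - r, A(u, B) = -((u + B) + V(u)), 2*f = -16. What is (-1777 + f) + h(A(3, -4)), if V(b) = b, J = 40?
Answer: -1743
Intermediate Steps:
f = -8 (f = (½)*(-16) = -8)
A(u, B) = -B - 2*u (A(u, B) = -((u + B) + u) = -((B + u) + u) = -(B + 2*u) = -B - 2*u)
h(r) = 40 - r
(-1777 + f) + h(A(3, -4)) = (-1777 - 8) + (40 - (-1*(-4) - 2*3)) = -1785 + (40 - (4 - 6)) = -1785 + (40 - 1*(-2)) = -1785 + (40 + 2) = -1785 + 42 = -1743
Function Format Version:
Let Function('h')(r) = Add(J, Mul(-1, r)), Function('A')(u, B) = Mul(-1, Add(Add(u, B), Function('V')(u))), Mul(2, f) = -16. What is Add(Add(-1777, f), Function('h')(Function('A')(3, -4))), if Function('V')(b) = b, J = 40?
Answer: -1743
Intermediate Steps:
f = -8 (f = Mul(Rational(1, 2), -16) = -8)
Function('A')(u, B) = Add(Mul(-1, B), Mul(-2, u)) (Function('A')(u, B) = Mul(-1, Add(Add(u, B), u)) = Mul(-1, Add(Add(B, u), u)) = Mul(-1, Add(B, Mul(2, u))) = Add(Mul(-1, B), Mul(-2, u)))
Function('h')(r) = Add(40, Mul(-1, r))
Add(Add(-1777, f), Function('h')(Function('A')(3, -4))) = Add(Add(-1777, -8), Add(40, Mul(-1, Add(Mul(-1, -4), Mul(-2, 3))))) = Add(-1785, Add(40, Mul(-1, Add(4, -6)))) = Add(-1785, Add(40, Mul(-1, -2))) = Add(-1785, Add(40, 2)) = Add(-1785, 42) = -1743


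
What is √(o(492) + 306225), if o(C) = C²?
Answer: 9*√6769 ≈ 740.47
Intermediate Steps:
√(o(492) + 306225) = √(492² + 306225) = √(242064 + 306225) = √548289 = 9*√6769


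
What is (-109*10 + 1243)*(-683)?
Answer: -104499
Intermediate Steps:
(-109*10 + 1243)*(-683) = (-1090 + 1243)*(-683) = 153*(-683) = -104499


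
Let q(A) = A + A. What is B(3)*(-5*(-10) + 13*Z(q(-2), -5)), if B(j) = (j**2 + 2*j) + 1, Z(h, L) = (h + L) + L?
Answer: -2112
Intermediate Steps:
q(A) = 2*A
Z(h, L) = h + 2*L (Z(h, L) = (L + h) + L = h + 2*L)
B(j) = 1 + j**2 + 2*j
B(3)*(-5*(-10) + 13*Z(q(-2), -5)) = (1 + 3**2 + 2*3)*(-5*(-10) + 13*(2*(-2) + 2*(-5))) = (1 + 9 + 6)*(50 + 13*(-4 - 10)) = 16*(50 + 13*(-14)) = 16*(50 - 182) = 16*(-132) = -2112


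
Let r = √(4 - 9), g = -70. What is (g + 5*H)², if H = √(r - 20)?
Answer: 25*(14 - √(-20 + I*√5))² ≈ 4225.3 - 3079.5*I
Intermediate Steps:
r = I*√5 (r = √(-5) = I*√5 ≈ 2.2361*I)
H = √(-20 + I*√5) (H = √(I*√5 - 20) = √(-20 + I*√5) ≈ 0.24961 + 4.4791*I)
(g + 5*H)² = (-70 + 5*√(-20 + I*√5))²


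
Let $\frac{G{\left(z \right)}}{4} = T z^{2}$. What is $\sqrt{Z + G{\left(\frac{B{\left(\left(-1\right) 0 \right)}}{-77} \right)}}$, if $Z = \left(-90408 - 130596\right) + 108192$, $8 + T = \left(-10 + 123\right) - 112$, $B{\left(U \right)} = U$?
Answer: $2 i \sqrt{28203} \approx 335.88 i$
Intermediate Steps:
$T = -7$ ($T = -8 + \left(\left(-10 + 123\right) - 112\right) = -8 + \left(113 - 112\right) = -8 + 1 = -7$)
$G{\left(z \right)} = - 28 z^{2}$ ($G{\left(z \right)} = 4 \left(- 7 z^{2}\right) = - 28 z^{2}$)
$Z = -112812$ ($Z = -221004 + 108192 = -112812$)
$\sqrt{Z + G{\left(\frac{B{\left(\left(-1\right) 0 \right)}}{-77} \right)}} = \sqrt{-112812 - 28 \left(\frac{\left(-1\right) 0}{-77}\right)^{2}} = \sqrt{-112812 - 28 \left(0 \left(- \frac{1}{77}\right)\right)^{2}} = \sqrt{-112812 - 28 \cdot 0^{2}} = \sqrt{-112812 - 0} = \sqrt{-112812 + 0} = \sqrt{-112812} = 2 i \sqrt{28203}$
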